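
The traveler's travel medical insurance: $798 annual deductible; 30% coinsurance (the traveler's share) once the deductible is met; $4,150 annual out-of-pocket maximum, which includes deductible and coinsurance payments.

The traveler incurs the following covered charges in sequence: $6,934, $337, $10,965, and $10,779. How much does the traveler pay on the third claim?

Bill 1, $6,934: $798 to deductible, leaving $6,136; 30% of $6,136 = $1,840.80. Traveler owes $2,638.80 (running OOP $2,638.80).
Bill 2, $337: 30% coinsurance on $337 = $101.10. Traveler owes $101.10 (running OOP $2,739.90).
Bill 3, $10,965: 30% coinsurance on $10,965 = $3,289.50. OOP would hit $6,029.40 > $4,150, so the cap limits the traveler to $4,150 − $2,739.90 = $1,410.10.

$1,410.10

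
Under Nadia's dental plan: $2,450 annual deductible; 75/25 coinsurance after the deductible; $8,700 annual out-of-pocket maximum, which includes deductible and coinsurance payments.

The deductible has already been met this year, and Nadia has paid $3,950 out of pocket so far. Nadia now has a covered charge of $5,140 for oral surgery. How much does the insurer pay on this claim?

The deductible is already satisfied, so the full bill goes to coinsurance.
25% of $5,140 = $1,285 falls to the patient.
Total out-of-pocket so far would be $3,950 + $1,285 = $5,235, below the $8,700 cap — no reduction.
Insurer pays the balance: $5,140 − $1,285 = $3,855.

$3,855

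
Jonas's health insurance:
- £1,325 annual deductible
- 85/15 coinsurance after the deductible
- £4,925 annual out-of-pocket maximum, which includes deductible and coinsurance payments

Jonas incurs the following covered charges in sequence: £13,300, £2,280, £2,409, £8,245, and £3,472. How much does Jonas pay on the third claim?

£361.35

Bill 1, £13,300: £1,325 to deductible, leaving £11,975; patient's 15% is £1,796.25. Patient pays £3,121.25; OOP now £3,121.25.
Bill 2, £2,280: deductible met; 15% of £2,280 = £342. Patient owes £342 (running OOP £3,463.25).
Bill 3, £2,409: 15% coinsurance on £2,409 = £361.35. Cost to patient: £361.35. OOP to date £3,824.60.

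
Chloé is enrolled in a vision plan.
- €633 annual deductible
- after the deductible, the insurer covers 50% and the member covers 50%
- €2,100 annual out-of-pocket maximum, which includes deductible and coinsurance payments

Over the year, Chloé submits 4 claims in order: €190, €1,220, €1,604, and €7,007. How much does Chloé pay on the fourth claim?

€276.50

Claim 1 — €190: fully absorbed by the deductible. Cost to member: €190. OOP to date €190.
Claim 2 — €1,220: €443 finishes the deductible; €777 goes to coinsurance; 50% of €777 = €388.50. Member owes €831.50 (running OOP €1,021.50).
Claim 3 — €1,604: 50% coinsurance on €1,604 = €802. Member pays €802; OOP now €1,823.50.
Claim 4 — €7,007: 50% coinsurance on €7,007 = €3,503.50. Adding that to €1,823.50 gives €5,327, past the €2,100 cap; member pays only €2,100 − €1,823.50 = €276.50.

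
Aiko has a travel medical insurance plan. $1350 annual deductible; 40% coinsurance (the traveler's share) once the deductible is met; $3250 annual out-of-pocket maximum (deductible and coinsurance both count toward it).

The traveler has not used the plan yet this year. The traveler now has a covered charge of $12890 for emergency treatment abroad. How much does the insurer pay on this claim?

The full $1350 deductible is still open; $1350 of this bill applies to it.
That leaves $12890 − $1350 = $11540 for coinsurance.
40% of $11540 = $4616 falls to the traveler.
So the traveler owes $1350 + $4616 = $5966 before any cap.
That would bring total out-of-pocket to $5966, past the $3250 cap. The traveler is capped at $3250 − $0 = $3250 on this claim.
The plan picks up $12890 − $3250 = $9640.

$9640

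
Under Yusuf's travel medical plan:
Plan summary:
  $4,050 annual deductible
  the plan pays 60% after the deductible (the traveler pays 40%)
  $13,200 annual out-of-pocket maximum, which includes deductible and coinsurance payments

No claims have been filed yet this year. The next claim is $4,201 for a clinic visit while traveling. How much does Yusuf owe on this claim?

The full $4,050 deductible is still open; $4,050 of this bill applies to it.
The remaining $151 (= $4,201 − $4,050) moves to coinsurance.
Coinsurance: $151 × 40% = $60.40.
Traveler responsibility before any cap: $4,050 + $60.40 = $4,110.40.
Cumulative spending $0 + $4,110.40 = $4,110.40 stays under the $13,200 maximum.

$4,110.40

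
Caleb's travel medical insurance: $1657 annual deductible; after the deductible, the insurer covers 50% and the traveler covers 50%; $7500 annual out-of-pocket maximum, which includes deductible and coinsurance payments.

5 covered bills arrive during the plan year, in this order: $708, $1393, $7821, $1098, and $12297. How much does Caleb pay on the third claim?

#1 ($708): all of it applies to the deductible. Cost to traveler: $708. OOP to date $708.
#2 ($1393): $949 finishes the deductible; $444 goes to coinsurance; coinsurance $444 × 50% = $222. Traveler owes $1171 (running OOP $1879).
#3 ($7821): 50% coinsurance on $7821 = $3910.50. Cost to traveler: $3910.50. OOP to date $5789.50.

$3910.50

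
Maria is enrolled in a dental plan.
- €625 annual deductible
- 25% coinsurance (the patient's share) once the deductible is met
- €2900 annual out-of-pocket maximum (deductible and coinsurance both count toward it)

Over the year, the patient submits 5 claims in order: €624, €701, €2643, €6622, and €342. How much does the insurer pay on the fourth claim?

Bill 1, €624: all of it applies to the deductible. Patient pays €624; OOP now €624. Insurer: €624 − €624 = €0.
Bill 2, €701: €1 to deductible, leaving €700; coinsurance €700 × 25% = €175. Cost to patient: €176. OOP to date €800. Plan pays €701 − €176 = €525.
Bill 3, €2643: 25% coinsurance on €2643 = €660.75. Patient pays €660.75; OOP now €1460.75. Plan pays €2643 − €660.75 = €1982.25.
Bill 4, €6622: 25% coinsurance on €6622 = €1655.50. OOP would hit €3116.25 > €2900, so the cap limits the patient to €2900 − €1460.75 = €1439.25. Insurer: €6622 − €1439.25 = €5182.75.

€5182.75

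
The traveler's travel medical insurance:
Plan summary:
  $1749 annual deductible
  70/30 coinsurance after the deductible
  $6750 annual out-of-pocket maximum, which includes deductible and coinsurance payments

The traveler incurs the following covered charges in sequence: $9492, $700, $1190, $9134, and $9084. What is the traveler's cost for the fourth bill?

Claim 1 — $9492: deductible takes $1749, $7743 remains; 30% of $7743 = $2322.90. Cost to traveler: $4071.90. OOP to date $4071.90.
Claim 2 — $700: deductible met; 30% of $700 = $210. Traveler owes $210 (running OOP $4281.90).
Claim 3 — $1190: deductible already satisfied, so traveler's share is 30% × $1190 = $357. Traveler owes $357 (running OOP $4638.90).
Claim 4 — $9134: deductible met; 30% of $9134 = $2740.20. That would push OOP to $7379.10, over the $6750 cap, so traveler pays $6750 − $4638.90 = $2111.10.

$2111.10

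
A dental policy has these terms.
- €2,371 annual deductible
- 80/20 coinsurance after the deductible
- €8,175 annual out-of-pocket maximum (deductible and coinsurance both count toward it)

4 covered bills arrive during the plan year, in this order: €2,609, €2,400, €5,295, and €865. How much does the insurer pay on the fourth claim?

#1 (€2,609): €2,371 finishes the deductible; €238 goes to coinsurance; 20% of €238 = €47.60. Patient owes €2,418.60 (running OOP €2,418.60). Insurer: €2,609 − €2,418.60 = €190.40.
#2 (€2,400): deductible met; 20% of €2,400 = €480. Patient pays €480; OOP now €2,898.60. Plan pays €2,400 − €480 = €1,920.
#3 (€5,295): deductible already satisfied, so patient's share is 20% × €5,295 = €1,059. Cost to patient: €1,059. OOP to date €3,957.60. Plan pays €5,295 − €1,059 = €4,236.
#4 (€865): deductible met; 20% of €865 = €173. Cost to patient: €173. OOP to date €4,130.60. Insurer: €865 − €173 = €692.

€692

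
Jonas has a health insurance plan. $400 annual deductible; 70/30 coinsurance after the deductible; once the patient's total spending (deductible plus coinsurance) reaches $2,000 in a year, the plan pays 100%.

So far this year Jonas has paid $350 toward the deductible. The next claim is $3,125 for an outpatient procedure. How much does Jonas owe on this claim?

Deductible still to meet: $400 − $350 = $50.
After the $50 deductible portion, $3,125 − $50 = $3,075 is subject to coinsurance.
Coinsurance: $3,075 × 30% = $922.50.
That puts the patient's cost at $50 + $922.50 = $972.50 before any cap.
Year-to-date out-of-pocket becomes $350 + $972.50 = $1,322.50, still under the $2,000 maximum, so no cap applies.

$972.50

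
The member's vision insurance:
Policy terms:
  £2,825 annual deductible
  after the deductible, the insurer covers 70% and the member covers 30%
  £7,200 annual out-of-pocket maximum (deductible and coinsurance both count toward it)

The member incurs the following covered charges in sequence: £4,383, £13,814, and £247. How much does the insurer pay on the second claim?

£9,906.40

Claim 1 (£4,383): £2,825 to deductible, leaving £1,558; coinsurance £1,558 × 30% = £467.40. Cost to member: £3,292.40. OOP to date £3,292.40. Insurer: £4,383 − £3,292.40 = £1,090.60.
Claim 2 (£13,814): deductible already satisfied, so member's share is 30% × £13,814 = £4,144.20. That would push OOP to £7,436.60, over the £7,200 cap, so member pays £7,200 − £3,292.40 = £3,907.60. Plan pays £13,814 − £3,907.60 = £9,906.40.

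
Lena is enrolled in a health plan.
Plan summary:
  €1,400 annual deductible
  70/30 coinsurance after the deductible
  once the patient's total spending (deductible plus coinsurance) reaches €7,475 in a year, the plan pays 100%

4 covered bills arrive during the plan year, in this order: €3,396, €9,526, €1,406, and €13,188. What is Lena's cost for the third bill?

€421.80

Claim 1 (€3,396): €1,400 finishes the deductible; €1,996 goes to coinsurance; 30% of €1,996 = €598.80. Patient owes €1,998.80 (running OOP €1,998.80).
Claim 2 (€9,526): 30% coinsurance on €9,526 = €2,857.80. Patient pays €2,857.80; OOP now €4,856.60.
Claim 3 (€1,406): deductible already satisfied, so patient's share is 30% × €1,406 = €421.80. Cost to patient: €421.80. OOP to date €5,278.40.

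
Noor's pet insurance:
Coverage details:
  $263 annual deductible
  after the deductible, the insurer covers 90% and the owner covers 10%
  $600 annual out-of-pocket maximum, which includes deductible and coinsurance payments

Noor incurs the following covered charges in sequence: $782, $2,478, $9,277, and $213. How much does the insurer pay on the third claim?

Claim 1 — $782: $263 to deductible, leaving $519; coinsurance $519 × 10% = $51.90. Owner owes $314.90 (running OOP $314.90). Plan pays $782 − $314.90 = $467.10.
Claim 2 — $2,478: deductible met; 10% of $2,478 = $247.80. Owner owes $247.80 (running OOP $562.70). Insurer: $2,478 − $247.80 = $2,230.20.
Claim 3 — $9,277: 10% coinsurance on $9,277 = $927.70. OOP would hit $1,490.40 > $600, so the cap limits the owner to $600 − $562.70 = $37.30. Plan pays $9,277 − $37.30 = $9,239.70.

$9,239.70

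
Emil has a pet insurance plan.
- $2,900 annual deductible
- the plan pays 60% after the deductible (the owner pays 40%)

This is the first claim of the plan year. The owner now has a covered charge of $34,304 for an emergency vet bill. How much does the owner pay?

$15,461.60

Nothing has been paid toward the $2,900 deductible, so the first $2,900 of this charge is applied there.
The remaining $31,404 (= $34,304 − $2,900) moves to coinsurance.
Coinsurance: $31,404 × 40% = $12,561.60.
That puts the owner's cost at $2,900 + $12,561.60 = $15,461.60.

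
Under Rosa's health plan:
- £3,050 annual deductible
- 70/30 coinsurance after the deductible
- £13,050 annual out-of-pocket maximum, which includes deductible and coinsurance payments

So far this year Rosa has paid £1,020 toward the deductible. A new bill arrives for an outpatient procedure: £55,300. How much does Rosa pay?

£12,030

Deductible still to meet: £3,050 − £1,020 = £2,030.
After the £2,030 deductible portion, £55,300 − £2,030 = £53,270 is subject to coinsurance.
Patient's 30% share of £53,270 is £15,981.
Patient responsibility before any cap: £2,030 + £15,981 = £18,011.
Adding £18,011 to the £1,020 already spent would give £19,031, which exceeds the £13,050 cap; the patient pays just £13,050 − £1,020 = £12,030.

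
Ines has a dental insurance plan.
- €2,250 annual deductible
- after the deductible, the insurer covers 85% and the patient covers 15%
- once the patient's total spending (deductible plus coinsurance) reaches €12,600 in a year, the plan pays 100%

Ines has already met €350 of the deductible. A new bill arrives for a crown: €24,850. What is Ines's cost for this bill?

Remaining deductible: €2,250 − €350 = €1,900.
After the €1,900 deductible portion, €24,850 − €1,900 = €22,950 is subject to coinsurance.
Coinsurance: €22,950 × 15% = €3,442.50.
That puts the patient's cost at €1,900 + €3,442.50 = €5,342.50 before any cap.
Year-to-date out-of-pocket becomes €350 + €5,342.50 = €5,692.50, still under the €12,600 maximum, so no cap applies.

€5,342.50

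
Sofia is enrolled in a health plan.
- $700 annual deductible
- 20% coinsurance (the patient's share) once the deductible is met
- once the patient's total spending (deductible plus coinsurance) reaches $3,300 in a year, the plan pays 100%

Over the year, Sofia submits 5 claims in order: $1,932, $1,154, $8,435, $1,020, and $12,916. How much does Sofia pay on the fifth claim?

$231.80

Claim 1 — $1,932: $700 to deductible, leaving $1,232; 20% of $1,232 = $246.40. Cost to patient: $946.40. OOP to date $946.40.
Claim 2 — $1,154: deductible met; 20% of $1,154 = $230.80. Patient owes $230.80 (running OOP $1,177.20).
Claim 3 — $8,435: deductible already satisfied, so patient's share is 20% × $8,435 = $1,687. Cost to patient: $1,687. OOP to date $2,864.20.
Claim 4 — $1,020: 20% coinsurance on $1,020 = $204. Patient pays $204; OOP now $3,068.20.
Claim 5 — $12,916: deductible already satisfied, so patient's share is 20% × $12,916 = $2,583.20. OOP would hit $5,651.40 > $3,300, so the cap limits the patient to $3,300 − $3,068.20 = $231.80.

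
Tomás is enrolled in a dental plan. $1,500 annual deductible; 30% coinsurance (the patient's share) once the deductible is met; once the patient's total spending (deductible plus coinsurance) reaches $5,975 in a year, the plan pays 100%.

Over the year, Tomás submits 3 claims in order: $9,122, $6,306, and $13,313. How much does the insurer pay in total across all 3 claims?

Bill 1, $9,122: deductible takes $1,500, $7,622 remains; patient's 30% is $2,286.60. Patient owes $3,786.60 (running OOP $3,786.60). Insurer: $9,122 − $3,786.60 = $5,335.40.
Bill 2, $6,306: 30% coinsurance on $6,306 = $1,891.80. Cost to patient: $1,891.80. OOP to date $5,678.40. Insurer: $6,306 − $1,891.80 = $4,414.20.
Bill 3, $13,313: 30% coinsurance on $13,313 = $3,993.90. OOP would hit $9,672.30 > $5,975, so the cap limits the patient to $5,975 − $5,678.40 = $296.60. Plan pays $13,313 − $296.60 = $13,016.40.
Insurer total = bills − patient's total = $28,741 − $5,975 = $22,766.

$22,766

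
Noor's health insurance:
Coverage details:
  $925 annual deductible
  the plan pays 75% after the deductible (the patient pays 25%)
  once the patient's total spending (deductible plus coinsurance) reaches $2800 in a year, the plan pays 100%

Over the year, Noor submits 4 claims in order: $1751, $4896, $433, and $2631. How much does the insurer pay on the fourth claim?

#1 ($1751): $925 finishes the deductible; $826 goes to coinsurance; patient's 25% is $206.50. Cost to patient: $1131.50. OOP to date $1131.50. Insurer: $1751 − $1131.50 = $619.50.
#2 ($4896): deductible met; 25% of $4896 = $1224. Cost to patient: $1224. OOP to date $2355.50. Insurer: $4896 − $1224 = $3672.
#3 ($433): deductible met; 25% of $433 = $108.25. Patient owes $108.25 (running OOP $2463.75). Insurer: $433 − $108.25 = $324.75.
#4 ($2631): deductible met; 25% of $2631 = $657.75. That would push OOP to $3121.50, over the $2800 cap, so patient pays $2800 − $2463.75 = $336.25. Plan pays $2631 − $336.25 = $2294.75.

$2294.75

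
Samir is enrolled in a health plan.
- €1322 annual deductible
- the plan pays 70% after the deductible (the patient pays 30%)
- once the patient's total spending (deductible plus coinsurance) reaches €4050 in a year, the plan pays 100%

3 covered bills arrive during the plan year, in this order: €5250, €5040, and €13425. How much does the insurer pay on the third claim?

Claim 1 — €5250: deductible takes €1322, €3928 remains; patient's 30% is €1178.40. Patient pays €2500.40; OOP now €2500.40. Plan pays €5250 − €2500.40 = €2749.60.
Claim 2 — €5040: 30% coinsurance on €5040 = €1512. Patient pays €1512; OOP now €4012.40. Insurer: €5040 − €1512 = €3528.
Claim 3 — €13425: 30% coinsurance on €13425 = €4027.50. That would push OOP to €8039.90, over the €4050 cap, so patient pays €4050 − €4012.40 = €37.60. Insurer: €13425 − €37.60 = €13387.40.

€13387.40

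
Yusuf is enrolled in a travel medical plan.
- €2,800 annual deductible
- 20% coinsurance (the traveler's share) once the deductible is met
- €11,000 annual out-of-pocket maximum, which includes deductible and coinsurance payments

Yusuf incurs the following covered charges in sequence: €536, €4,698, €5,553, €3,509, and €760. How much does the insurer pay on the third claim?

€4,442.40

Claim 1 (€536): entire amount goes to the deductible. Traveler owes €536 (running OOP €536). Plan pays €536 − €536 = €0.
Claim 2 (€4,698): €2,264 to deductible, leaving €2,434; 20% of €2,434 = €486.80. Cost to traveler: €2,750.80. OOP to date €3,286.80. Plan pays €4,698 − €2,750.80 = €1,947.20.
Claim 3 (€5,553): deductible already satisfied, so traveler's share is 20% × €5,553 = €1,110.60. Traveler pays €1,110.60; OOP now €4,397.40. Plan pays €5,553 − €1,110.60 = €4,442.40.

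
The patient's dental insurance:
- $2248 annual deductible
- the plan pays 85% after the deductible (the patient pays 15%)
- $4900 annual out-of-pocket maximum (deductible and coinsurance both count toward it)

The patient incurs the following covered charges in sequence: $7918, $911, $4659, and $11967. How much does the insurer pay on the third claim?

Bill 1, $7918: $2248 to deductible, leaving $5670; patient's 15% is $850.50. Cost to patient: $3098.50. OOP to date $3098.50. Insurer: $7918 − $3098.50 = $4819.50.
Bill 2, $911: 15% coinsurance on $911 = $136.65. Patient owes $136.65 (running OOP $3235.15). Insurer: $911 − $136.65 = $774.35.
Bill 3, $4659: deductible met; 15% of $4659 = $698.85. Patient owes $698.85 (running OOP $3934). Plan pays $4659 − $698.85 = $3960.15.

$3960.15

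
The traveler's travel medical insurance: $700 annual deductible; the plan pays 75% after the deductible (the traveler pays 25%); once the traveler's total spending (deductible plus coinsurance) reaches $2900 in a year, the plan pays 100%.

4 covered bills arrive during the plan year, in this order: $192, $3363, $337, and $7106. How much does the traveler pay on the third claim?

$84.25

#1 ($192): fully absorbed by the deductible. Traveler owes $192 (running OOP $192).
#2 ($3363): $508 to deductible, leaving $2855; 25% of $2855 = $713.75. Cost to traveler: $1221.75. OOP to date $1413.75.
#3 ($337): 25% coinsurance on $337 = $84.25. Traveler owes $84.25 (running OOP $1498).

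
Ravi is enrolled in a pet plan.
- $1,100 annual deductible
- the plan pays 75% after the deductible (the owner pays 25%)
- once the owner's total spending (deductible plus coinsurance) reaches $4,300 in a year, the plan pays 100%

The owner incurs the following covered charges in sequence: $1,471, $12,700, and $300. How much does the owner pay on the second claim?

$3,107.25

Claim 1 — $1,471: $1,100 finishes the deductible; $371 goes to coinsurance; coinsurance $371 × 25% = $92.75. Owner pays $1,192.75; OOP now $1,192.75.
Claim 2 — $12,700: 25% coinsurance on $12,700 = $3,175. Adding that to $1,192.75 gives $4,367.75, past the $4,300 cap; owner pays only $4,300 − $1,192.75 = $3,107.25.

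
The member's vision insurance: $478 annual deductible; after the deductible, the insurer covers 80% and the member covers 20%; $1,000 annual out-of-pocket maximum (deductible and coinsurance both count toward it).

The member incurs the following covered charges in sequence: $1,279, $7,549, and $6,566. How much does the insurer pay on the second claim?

$7,187.20

Claim 1 ($1,279): $478 to deductible, leaving $801; 20% of $801 = $160.20. Member pays $638.20; OOP now $638.20. Insurer: $1,279 − $638.20 = $640.80.
Claim 2 ($7,549): deductible met; 20% of $7,549 = $1,509.80. OOP would hit $2,148 > $1,000, so the cap limits the member to $1,000 − $638.20 = $361.80. Plan pays $7,549 − $361.80 = $7,187.20.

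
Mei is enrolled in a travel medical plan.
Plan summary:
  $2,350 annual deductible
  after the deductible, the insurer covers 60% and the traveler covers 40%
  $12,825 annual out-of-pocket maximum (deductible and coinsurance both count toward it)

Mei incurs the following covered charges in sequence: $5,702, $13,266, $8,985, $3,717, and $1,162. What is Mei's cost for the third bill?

$3,594

Claim 1 — $5,702: deductible takes $2,350, $3,352 remains; 40% of $3,352 = $1,340.80. Traveler pays $3,690.80; OOP now $3,690.80.
Claim 2 — $13,266: 40% coinsurance on $13,266 = $5,306.40. Cost to traveler: $5,306.40. OOP to date $8,997.20.
Claim 3 — $8,985: 40% coinsurance on $8,985 = $3,594. Cost to traveler: $3,594. OOP to date $12,591.20.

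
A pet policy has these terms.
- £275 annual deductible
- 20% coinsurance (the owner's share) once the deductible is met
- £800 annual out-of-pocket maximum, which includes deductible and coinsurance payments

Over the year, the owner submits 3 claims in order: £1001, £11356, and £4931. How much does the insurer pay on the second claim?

Bill 1, £1001: deductible takes £275, £726 remains; 20% of £726 = £145.20. Owner pays £420.20; OOP now £420.20. Insurer: £1001 − £420.20 = £580.80.
Bill 2, £11356: 20% coinsurance on £11356 = £2271.20. OOP would hit £2691.40 > £800, so the cap limits the owner to £800 − £420.20 = £379.80. Plan pays £11356 − £379.80 = £10976.20.

£10976.20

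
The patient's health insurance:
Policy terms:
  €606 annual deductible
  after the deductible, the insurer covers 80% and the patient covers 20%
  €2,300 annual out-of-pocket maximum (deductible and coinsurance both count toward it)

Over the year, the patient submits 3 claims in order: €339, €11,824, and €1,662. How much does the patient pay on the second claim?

Claim 1 (€339): fully absorbed by the deductible. Patient pays €339; OOP now €339.
Claim 2 (€11,824): €267 to deductible, leaving €11,557; patient's 20% is €2,311.40. Together that's €267 + €2,311.40 = €2,578.40. OOP would hit €2,917.40 > €2,300, so the cap limits the patient to €2,300 − €339 = €1,961.

€1,961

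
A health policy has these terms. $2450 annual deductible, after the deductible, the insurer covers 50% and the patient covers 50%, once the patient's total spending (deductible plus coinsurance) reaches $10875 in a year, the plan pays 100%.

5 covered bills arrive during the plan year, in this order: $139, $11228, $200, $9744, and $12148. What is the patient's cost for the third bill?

#1 ($139): fully absorbed by the deductible. Patient pays $139; OOP now $139.
#2 ($11228): deductible takes $2311, $8917 remains; coinsurance $8917 × 50% = $4458.50. Patient owes $6769.50 (running OOP $6908.50).
#3 ($200): deductible already satisfied, so patient's share is 50% × $200 = $100. Cost to patient: $100. OOP to date $7008.50.

$100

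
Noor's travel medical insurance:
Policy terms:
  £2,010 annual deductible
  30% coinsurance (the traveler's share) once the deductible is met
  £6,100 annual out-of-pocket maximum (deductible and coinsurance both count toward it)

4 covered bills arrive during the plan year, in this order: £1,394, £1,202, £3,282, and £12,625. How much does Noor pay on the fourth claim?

£2,929.60

Bill 1, £1,394: fully absorbed by the deductible. Traveler pays £1,394; OOP now £1,394.
Bill 2, £1,202: £616 to deductible, leaving £586; 30% of £586 = £175.80. Traveler owes £791.80 (running OOP £2,185.80).
Bill 3, £3,282: deductible met; 30% of £3,282 = £984.60. Traveler owes £984.60 (running OOP £3,170.40).
Bill 4, £12,625: 30% coinsurance on £12,625 = £3,787.50. Adding that to £3,170.40 gives £6,957.90, past the £6,100 cap; traveler pays only £6,100 − £3,170.40 = £2,929.60.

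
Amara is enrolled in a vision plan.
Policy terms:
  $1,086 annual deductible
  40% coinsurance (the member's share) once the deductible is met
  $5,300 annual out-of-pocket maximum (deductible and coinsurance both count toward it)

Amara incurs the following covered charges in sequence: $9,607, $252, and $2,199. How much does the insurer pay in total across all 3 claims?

$6,758

#1 ($9,607): $1,086 finishes the deductible; $8,521 goes to coinsurance; coinsurance $8,521 × 40% = $3,408.40. Cost to member: $4,494.40. OOP to date $4,494.40. Insurer: $9,607 − $4,494.40 = $5,112.60.
#2 ($252): deductible already satisfied, so member's share is 40% × $252 = $100.80. Cost to member: $100.80. OOP to date $4,595.20. Plan pays $252 − $100.80 = $151.20.
#3 ($2,199): 40% coinsurance on $2,199 = $879.60. OOP would hit $5,474.80 > $5,300, so the cap limits the member to $5,300 − $4,595.20 = $704.80. Insurer: $2,199 − $704.80 = $1,494.20.
Insurer total = bills − member's total = $12,058 − $5,300 = $6,758.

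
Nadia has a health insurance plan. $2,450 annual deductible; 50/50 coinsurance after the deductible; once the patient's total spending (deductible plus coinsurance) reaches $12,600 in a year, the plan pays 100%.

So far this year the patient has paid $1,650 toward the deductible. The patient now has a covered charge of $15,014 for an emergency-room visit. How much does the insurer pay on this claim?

$7,107

$1,650 of the $2,450 deductible is already met, leaving $800.
The remaining $14,214 (= $15,014 − $800) moves to coinsurance.
Coinsurance: $14,214 × 50% = $7,107.
Patient responsibility before any cap: $800 + $7,107 = $7,907.
Cumulative spending $1,650 + $7,907 = $9,557 stays under the $12,600 maximum.
The insurer covers the remainder: $15,014 − $7,907 = $7,107.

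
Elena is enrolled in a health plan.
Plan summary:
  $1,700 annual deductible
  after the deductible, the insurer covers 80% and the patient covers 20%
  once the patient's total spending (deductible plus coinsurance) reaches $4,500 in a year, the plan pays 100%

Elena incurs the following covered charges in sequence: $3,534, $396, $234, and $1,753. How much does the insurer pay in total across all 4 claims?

Claim 1 — $3,534: deductible takes $1,700, $1,834 remains; 20% of $1,834 = $366.80. Patient owes $2,066.80 (running OOP $2,066.80). Plan pays $3,534 − $2,066.80 = $1,467.20.
Claim 2 — $396: 20% coinsurance on $396 = $79.20. Patient pays $79.20; OOP now $2,146. Insurer: $396 − $79.20 = $316.80.
Claim 3 — $234: deductible met; 20% of $234 = $46.80. Patient owes $46.80 (running OOP $2,192.80). Plan pays $234 − $46.80 = $187.20.
Claim 4 — $1,753: 20% coinsurance on $1,753 = $350.60. Patient owes $350.60 (running OOP $2,543.40). Insurer: $1,753 − $350.60 = $1,402.40.
Insurer total: $1,467.20 + $316.80 + $187.20 + $1,402.40 = $3,373.60.

$3,373.60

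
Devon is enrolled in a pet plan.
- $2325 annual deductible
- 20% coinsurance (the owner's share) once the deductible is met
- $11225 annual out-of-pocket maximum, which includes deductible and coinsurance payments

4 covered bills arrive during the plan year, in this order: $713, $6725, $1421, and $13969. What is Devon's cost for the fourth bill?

$2793.80

Claim 1 ($713): fully absorbed by the deductible. Owner pays $713; OOP now $713.
Claim 2 ($6725): $1612 to deductible, leaving $5113; 20% of $5113 = $1022.60. Owner owes $2634.60 (running OOP $3347.60).
Claim 3 ($1421): deductible already satisfied, so owner's share is 20% × $1421 = $284.20. Owner pays $284.20; OOP now $3631.80.
Claim 4 ($13969): deductible met; 20% of $13969 = $2793.80. Cost to owner: $2793.80. OOP to date $6425.60.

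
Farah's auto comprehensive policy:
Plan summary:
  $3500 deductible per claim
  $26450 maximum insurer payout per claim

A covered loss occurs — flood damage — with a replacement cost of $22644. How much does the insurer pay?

$19144

After the deductible, $22644 − $3500 = $19144 remains.
$19144 ≤ $26450, so the limit doesn't bind; insurer pays $19144.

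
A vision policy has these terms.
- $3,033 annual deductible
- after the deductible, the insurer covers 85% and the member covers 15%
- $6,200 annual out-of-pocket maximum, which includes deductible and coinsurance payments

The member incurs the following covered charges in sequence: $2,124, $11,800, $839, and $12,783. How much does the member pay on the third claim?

Bill 1, $2,124: fully absorbed by the deductible. Cost to member: $2,124. OOP to date $2,124.
Bill 2, $11,800: $909 to deductible, leaving $10,891; coinsurance $10,891 × 15% = $1,633.65. Member owes $2,542.65 (running OOP $4,666.65).
Bill 3, $839: deductible met; 15% of $839 = $125.85. Member owes $125.85 (running OOP $4,792.50).

$125.85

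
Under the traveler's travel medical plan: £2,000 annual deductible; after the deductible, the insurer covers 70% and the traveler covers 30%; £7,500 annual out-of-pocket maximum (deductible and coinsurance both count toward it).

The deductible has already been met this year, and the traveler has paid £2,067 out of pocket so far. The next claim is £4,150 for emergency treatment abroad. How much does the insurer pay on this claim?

With the deductible met, the entire £4,150 is subject to coinsurance.
Traveler's 30% share of £4,150 is £1,245.
Total out-of-pocket so far would be £2,067 + £1,245 = £3,312, below the £7,500 cap — no reduction.
Insurer pays the balance: £4,150 − £1,245 = £2,905.

£2,905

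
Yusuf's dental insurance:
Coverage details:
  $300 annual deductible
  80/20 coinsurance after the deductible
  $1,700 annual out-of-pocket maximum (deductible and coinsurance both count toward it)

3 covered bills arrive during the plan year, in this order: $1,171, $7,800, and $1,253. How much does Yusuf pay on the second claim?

$1,225.80

Bill 1, $1,171: deductible takes $300, $871 remains; 20% of $871 = $174.20. Cost to patient: $474.20. OOP to date $474.20.
Bill 2, $7,800: 20% coinsurance on $7,800 = $1,560. Adding that to $474.20 gives $2,034.20, past the $1,700 cap; patient pays only $1,700 − $474.20 = $1,225.80.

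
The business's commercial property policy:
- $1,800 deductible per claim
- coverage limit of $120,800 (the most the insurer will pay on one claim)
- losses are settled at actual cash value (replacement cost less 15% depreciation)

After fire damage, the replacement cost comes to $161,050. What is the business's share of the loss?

At 15% depreciation, ACV = $161,050 − $24,157.50 = $136,892.50.
After the deductible, $136,892.50 − $1,800 = $135,092.50 remains.
The $120,800 per-incident cap binds; insurer pays $120,800.
The business bears the rest of the original loss: $161,050 − $120,800 = $40,250.

$40,250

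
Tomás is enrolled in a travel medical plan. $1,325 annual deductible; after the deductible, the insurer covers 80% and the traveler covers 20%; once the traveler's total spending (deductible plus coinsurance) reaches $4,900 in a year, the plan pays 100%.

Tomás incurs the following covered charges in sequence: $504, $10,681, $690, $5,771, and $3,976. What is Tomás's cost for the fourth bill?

$1,154.20

Claim 1 ($504): all of it applies to the deductible. Cost to traveler: $504. OOP to date $504.
Claim 2 ($10,681): $821 to deductible, leaving $9,860; 20% of $9,860 = $1,972. Traveler owes $2,793 (running OOP $3,297).
Claim 3 ($690): deductible already satisfied, so traveler's share is 20% × $690 = $138. Traveler pays $138; OOP now $3,435.
Claim 4 ($5,771): deductible met; 20% of $5,771 = $1,154.20. Cost to traveler: $1,154.20. OOP to date $4,589.20.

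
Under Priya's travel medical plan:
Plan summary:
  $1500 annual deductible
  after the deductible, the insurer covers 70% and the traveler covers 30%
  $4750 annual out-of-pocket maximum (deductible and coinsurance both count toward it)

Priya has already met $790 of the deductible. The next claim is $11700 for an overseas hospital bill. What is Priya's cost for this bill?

Deductible still to meet: $1500 − $790 = $710.
That leaves $11700 − $710 = $10990 for coinsurance.
Coinsurance: $10990 × 30% = $3297.
Traveler responsibility before any cap: $710 + $3297 = $4007.
Adding $4007 to the $790 already spent would give $4797, which exceeds the $4750 cap; the traveler pays just $4750 − $790 = $3960.

$3960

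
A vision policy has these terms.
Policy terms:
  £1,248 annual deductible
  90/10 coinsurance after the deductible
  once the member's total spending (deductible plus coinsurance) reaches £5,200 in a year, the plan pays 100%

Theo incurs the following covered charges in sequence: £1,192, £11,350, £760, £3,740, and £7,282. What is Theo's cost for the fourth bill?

£374

Bill 1, £1,192: fully absorbed by the deductible. Member pays £1,192; OOP now £1,192.
Bill 2, £11,350: £56 to deductible, leaving £11,294; 10% of £11,294 = £1,129.40. Member pays £1,185.40; OOP now £2,377.40.
Bill 3, £760: deductible met; 10% of £760 = £76. Cost to member: £76. OOP to date £2,453.40.
Bill 4, £3,740: 10% coinsurance on £3,740 = £374. Member owes £374 (running OOP £2,827.40).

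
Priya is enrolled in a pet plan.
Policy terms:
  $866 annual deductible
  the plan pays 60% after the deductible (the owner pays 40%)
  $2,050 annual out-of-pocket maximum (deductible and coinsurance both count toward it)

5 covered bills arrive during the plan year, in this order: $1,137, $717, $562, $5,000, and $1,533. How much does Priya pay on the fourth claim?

$564

Claim 1 ($1,137): deductible takes $866, $271 remains; coinsurance $271 × 40% = $108.40. Owner owes $974.40 (running OOP $974.40).
Claim 2 ($717): deductible met; 40% of $717 = $286.80. Owner owes $286.80 (running OOP $1,261.20).
Claim 3 ($562): deductible met; 40% of $562 = $224.80. Owner owes $224.80 (running OOP $1,486).
Claim 4 ($5,000): deductible met; 40% of $5,000 = $2,000. OOP would hit $3,486 > $2,050, so the cap limits the owner to $2,050 − $1,486 = $564.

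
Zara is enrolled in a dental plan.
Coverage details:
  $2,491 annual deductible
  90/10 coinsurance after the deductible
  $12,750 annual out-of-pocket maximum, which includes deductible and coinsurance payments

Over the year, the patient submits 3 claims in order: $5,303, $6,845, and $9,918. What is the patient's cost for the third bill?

Claim 1 — $5,303: $2,491 finishes the deductible; $2,812 goes to coinsurance; coinsurance $2,812 × 10% = $281.20. Patient pays $2,772.20; OOP now $2,772.20.
Claim 2 — $6,845: 10% coinsurance on $6,845 = $684.50. Patient pays $684.50; OOP now $3,456.70.
Claim 3 — $9,918: deductible met; 10% of $9,918 = $991.80. Cost to patient: $991.80. OOP to date $4,448.50.

$991.80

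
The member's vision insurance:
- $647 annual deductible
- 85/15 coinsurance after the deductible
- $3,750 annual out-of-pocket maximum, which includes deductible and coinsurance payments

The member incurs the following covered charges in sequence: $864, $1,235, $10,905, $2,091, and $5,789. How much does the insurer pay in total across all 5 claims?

Bill 1, $864: $647 to deductible, leaving $217; member's 15% is $32.55. Member owes $679.55 (running OOP $679.55). Insurer: $864 − $679.55 = $184.45.
Bill 2, $1,235: deductible met; 15% of $1,235 = $185.25. Member owes $185.25 (running OOP $864.80). Insurer: $1,235 − $185.25 = $1,049.75.
Bill 3, $10,905: deductible met; 15% of $10,905 = $1,635.75. Member owes $1,635.75 (running OOP $2,500.55). Plan pays $10,905 − $1,635.75 = $9,269.25.
Bill 4, $2,091: 15% coinsurance on $2,091 = $313.65. Cost to member: $313.65. OOP to date $2,814.20. Insurer: $2,091 − $313.65 = $1,777.35.
Bill 5, $5,789: 15% coinsurance on $5,789 = $868.35. Member owes $868.35 (running OOP $3,682.55). Plan pays $5,789 − $868.35 = $4,920.65.
Insurer total = bills − member's total = $20,884 − $3,682.55 = $17,201.45.

$17,201.45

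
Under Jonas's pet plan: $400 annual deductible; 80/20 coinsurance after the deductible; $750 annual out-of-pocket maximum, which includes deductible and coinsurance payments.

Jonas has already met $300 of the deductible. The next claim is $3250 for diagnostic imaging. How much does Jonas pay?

$450

Remaining deductible: $400 − $300 = $100.
That leaves $3250 − $100 = $3150 for coinsurance.
Coinsurance: $3150 × 20% = $630.
That puts the owner's cost at $100 + $630 = $730 before any cap.
That would bring total out-of-pocket to $1030, past the $750 cap. The owner is capped at $750 − $300 = $450 on this claim.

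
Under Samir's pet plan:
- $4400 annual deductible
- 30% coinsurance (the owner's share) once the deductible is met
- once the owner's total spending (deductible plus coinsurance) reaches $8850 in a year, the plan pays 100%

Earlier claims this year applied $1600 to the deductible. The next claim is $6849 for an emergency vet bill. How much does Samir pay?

Remaining deductible: $4400 − $1600 = $2800.
The remaining $4049 (= $6849 − $2800) moves to coinsurance.
Coinsurance: $4049 × 30% = $1214.70.
So the owner owes $2800 + $1214.70 = $4014.70 before any cap.
Year-to-date out-of-pocket becomes $1600 + $4014.70 = $5614.70, still under the $8850 maximum, so no cap applies.

$4014.70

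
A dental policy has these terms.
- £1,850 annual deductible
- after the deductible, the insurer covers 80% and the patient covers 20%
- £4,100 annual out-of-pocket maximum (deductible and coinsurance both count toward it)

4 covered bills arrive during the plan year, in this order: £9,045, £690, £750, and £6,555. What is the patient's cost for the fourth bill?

£523

Bill 1, £9,045: £1,850 finishes the deductible; £7,195 goes to coinsurance; patient's 20% is £1,439. Cost to patient: £3,289. OOP to date £3,289.
Bill 2, £690: deductible met; 20% of £690 = £138. Patient owes £138 (running OOP £3,427).
Bill 3, £750: 20% coinsurance on £750 = £150. Patient owes £150 (running OOP £3,577).
Bill 4, £6,555: deductible already satisfied, so patient's share is 20% × £6,555 = £1,311. Adding that to £3,577 gives £4,888, past the £4,100 cap; patient pays only £4,100 − £3,577 = £523.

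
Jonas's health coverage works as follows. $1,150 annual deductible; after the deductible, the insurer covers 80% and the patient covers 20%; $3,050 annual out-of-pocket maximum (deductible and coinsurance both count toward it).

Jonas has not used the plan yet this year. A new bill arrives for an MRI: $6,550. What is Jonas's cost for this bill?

$2,230

The full $1,150 deductible is still open; $1,150 of this bill applies to it.
That leaves $6,550 − $1,150 = $5,400 for coinsurance.
20% of $5,400 = $1,080 falls to the patient.
So the patient owes $1,150 + $1,080 = $2,230 before any cap.
Cumulative spending $0 + $2,230 = $2,230 stays under the $3,050 maximum.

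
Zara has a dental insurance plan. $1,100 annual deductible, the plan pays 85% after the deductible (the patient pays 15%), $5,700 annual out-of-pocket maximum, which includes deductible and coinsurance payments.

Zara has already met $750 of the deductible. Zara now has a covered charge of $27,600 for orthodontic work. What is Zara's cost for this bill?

$4,437.50

$750 of the $1,100 deductible is already met, leaving $350.
That leaves $27,600 − $350 = $27,250 for coinsurance.
Patient's 15% share of $27,250 is $4,087.50.
Patient responsibility before any cap: $350 + $4,087.50 = $4,437.50.
Total out-of-pocket so far would be $750 + $4,437.50 = $5,187.50, below the $5,700 cap — no reduction.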